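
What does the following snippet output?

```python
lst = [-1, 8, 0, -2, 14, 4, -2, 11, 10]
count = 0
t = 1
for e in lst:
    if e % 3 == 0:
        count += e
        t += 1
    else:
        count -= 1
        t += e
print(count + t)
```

36

e=-1: not %3==0, count = 0-1 = -1; t=0
e=8: not %3==0, count = (-1)-1 = -2; t=8
e=0: %3==0, count = (-2)+0 = -2; t=9
e=-2: not %3==0, count = (-2)-1 = -3; t=7
e=14: not %3==0, count = (-3)-1 = -4; t=21
e=4: not %3==0, count = (-4)-1 = -5; t=25
e=-2: not %3==0, count = (-5)-1 = -6; t=23
e=11: not %3==0, count = (-6)-1 = -7; t=34
e=10: not %3==0, count = (-7)-1 = -8; t=44
count+t = (-8)+44 = 36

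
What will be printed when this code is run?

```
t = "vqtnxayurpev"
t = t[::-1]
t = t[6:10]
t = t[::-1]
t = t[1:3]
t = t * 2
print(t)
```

reverse → 'vepruyaxntqv'
slice [6:10] → 'axnt'
reverse → 'tnxa'
slice [1:3] → 'nx'
repeat ×2 → 'nxnx'

nxnx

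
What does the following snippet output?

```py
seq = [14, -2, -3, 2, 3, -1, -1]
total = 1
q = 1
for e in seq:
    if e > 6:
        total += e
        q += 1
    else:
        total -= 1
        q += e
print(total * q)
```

0

e=14: >6, total = 1+14 = 15; q=2
e=-2: not >6, total = 15-1 = 14; q=0
e=-3: not >6, total = 14-1 = 13; q=-3
e=2: not >6, total = 13-1 = 12; q=-1
e=3: not >6, total = 12-1 = 11; q=2
e=-1: not >6, total = 11-1 = 10; q=1
e=-1: not >6, total = 10-1 = 9; q=0
total*q = 9*0 = 0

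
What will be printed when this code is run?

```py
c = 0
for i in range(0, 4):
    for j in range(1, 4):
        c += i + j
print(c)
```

i=0,j=1: c = 0+1 = 1
i=0,j=2: c = 1+2 = 3
i=0,j=3: c = 3+3 = 6
i=1,j=1: c = 6+2 = 8
i=1,j=2: c = 8+3 = 11
i=1,j=3: c = 11+4 = 15
i=2,j=1: c = 15+3 = 18
i=2,j=2: c = 18+4 = 22
i=2,j=3: c = 22+5 = 27
i=3,j=1: c = 27+4 = 31
i=3,j=2: c = 31+5 = 36
i=3,j=3: c = 36+6 = 42

42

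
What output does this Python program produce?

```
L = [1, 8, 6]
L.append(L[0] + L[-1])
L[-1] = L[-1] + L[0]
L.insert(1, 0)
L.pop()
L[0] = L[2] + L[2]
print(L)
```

append L[0]+L[-1] = 1+6 = 7 → [1, 8, 6, 7]
L[-1] = L[-1]+L[0] = 7+1 = 8 → [1, 8, 6, 8]
insert 0 at 1 → [1, 0, 8, 6, 8]
pop() removes 8 → [1, 0, 8, 6]
L[0] = L[2]+L[2] = 8+8 = 16 → [16, 0, 8, 6]

[16, 0, 8, 6]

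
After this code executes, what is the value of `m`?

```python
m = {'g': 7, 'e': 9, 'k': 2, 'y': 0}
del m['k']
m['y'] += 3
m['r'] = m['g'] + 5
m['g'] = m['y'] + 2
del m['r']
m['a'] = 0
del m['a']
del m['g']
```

{'e': 9, 'y': 3}

del 'k' → {'g': 7, 'e': 9, 'y': 0}
m['y'] = 0+3 = 3 → {'g': 7, 'e': 9, 'y': 3}
m['r'] = m['g']+5 = 12 → {'g': 7, 'e': 9, 'y': 3, 'r': 12}
m['g'] = m['y']+2 = 5 → {'g': 5, 'e': 9, 'y': 3, 'r': 12}
del 'r' → {'g': 5, 'e': 9, 'y': 3}
m['a'] = 0 → {'g': 5, 'e': 9, 'y': 3, 'a': 0}
del 'a' → {'g': 5, 'e': 9, 'y': 3}
del 'g' → {'e': 9, 'y': 3}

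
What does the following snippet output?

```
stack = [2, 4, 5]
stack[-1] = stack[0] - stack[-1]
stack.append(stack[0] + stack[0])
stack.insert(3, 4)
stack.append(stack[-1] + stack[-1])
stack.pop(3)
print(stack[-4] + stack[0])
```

6

stack[-1] = stack[0]-stack[-1] = 2-5 = -3 → [2, 4, -3]
append stack[0]+stack[0] = 2+2 = 4 → [2, 4, -3, 4]
insert 4 at 3 → [2, 4, -3, 4, 4]
append stack[-1]+stack[-1] = 4+4 = 8 → [2, 4, -3, 4, 4, 8]
pop(3) removes 4 → [2, 4, -3, 4, 8]
stack[-4]+stack[0] = 4+2 = 6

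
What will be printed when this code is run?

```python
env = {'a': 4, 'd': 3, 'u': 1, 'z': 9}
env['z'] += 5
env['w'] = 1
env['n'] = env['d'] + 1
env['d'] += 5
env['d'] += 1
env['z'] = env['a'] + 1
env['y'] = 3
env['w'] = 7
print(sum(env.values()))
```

env['z'] = 9+5 = 14 → {'a': 4, 'd': 3, 'u': 1, 'z': 14}
env['w'] = 1 → {'a': 4, 'd': 3, 'u': 1, 'z': 14, 'w': 1}
env['n'] = env['d']+1 = 4 → {'a': 4, 'd': 3, 'u': 1, 'z': 14, 'w': 1, 'n': 4}
env['d'] = 3+5 = 8 → {'a': 4, 'd': 8, 'u': 1, 'z': 14, 'w': 1, 'n': 4}
env['d'] = 8+1 = 9 → {'a': 4, 'd': 9, 'u': 1, 'z': 14, 'w': 1, 'n': 4}
env['z'] = env['a']+1 = 5 → {'a': 4, 'd': 9, 'u': 1, 'z': 5, 'w': 1, 'n': 4}
env['y'] = 3 → {'a': 4, 'd': 9, 'u': 1, 'z': 5, 'w': 1, 'n': 4, 'y': 3}
env['w'] = 7 → {'a': 4, 'd': 9, 'u': 1, 'z': 5, 'w': 7, 'n': 4, 'y': 3}
sum of values = 33

33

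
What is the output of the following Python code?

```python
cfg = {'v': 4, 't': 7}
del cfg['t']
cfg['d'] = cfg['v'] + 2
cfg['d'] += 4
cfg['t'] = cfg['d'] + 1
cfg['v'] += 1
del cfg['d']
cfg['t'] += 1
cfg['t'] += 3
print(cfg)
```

del 't' → {'v': 4}
cfg['d'] = cfg['v']+2 = 6 → {'v': 4, 'd': 6}
cfg['d'] = 6+4 = 10 → {'v': 4, 'd': 10}
cfg['t'] = cfg['d']+1 = 11 → {'v': 4, 'd': 10, 't': 11}
cfg['v'] = 4+1 = 5 → {'v': 5, 'd': 10, 't': 11}
del 'd' → {'v': 5, 't': 11}
cfg['t'] = 11+1 = 12 → {'v': 5, 't': 12}
cfg['t'] = 12+3 = 15 → {'v': 5, 't': 15}

{'v': 5, 't': 15}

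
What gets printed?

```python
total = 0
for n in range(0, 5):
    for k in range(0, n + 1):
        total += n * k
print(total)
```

n=0,k=0: total = 0+0 = 0
n=1,k=0: total = 0+0 = 0
n=1,k=1: total = 0+1 = 1
n=2,k=0: total = 1+0 = 1
n=2,k=1: total = 1+2 = 3
n=2,k=2: total = 3+4 = 7
n=3,k=0: total = 7+0 = 7
n=3,k=1: total = 7+3 = 10
n=3,k=2: total = 10+6 = 16
n=3,k=3: total = 16+9 = 25
n=4,k=0: total = 25+0 = 25
n=4,k=1: total = 25+4 = 29
n=4,k=2: total = 29+8 = 37
n=4,k=3: total = 37+12 = 49
n=4,k=4: total = 49+16 = 65

65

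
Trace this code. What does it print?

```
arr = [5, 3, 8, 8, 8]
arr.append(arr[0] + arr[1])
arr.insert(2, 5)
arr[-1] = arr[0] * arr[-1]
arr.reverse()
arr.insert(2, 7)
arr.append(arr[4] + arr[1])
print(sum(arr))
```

append arr[0]+arr[1] = 5+3 = 8 → [5, 3, 8, 8, 8, 8]
insert 5 at 2 → [5, 3, 5, 8, 8, 8, 8]
arr[-1] = arr[0]*arr[-1] = 5*8 = 40 → [5, 3, 5, 8, 8, 8, 40]
reverse → [40, 8, 8, 8, 5, 3, 5]
insert 7 at 2 → [40, 8, 7, 8, 8, 5, 3, 5]
append arr[4]+arr[1] = 8+8 = 16 → [40, 8, 7, 8, 8, 5, 3, 5, 16]
sum = 100

100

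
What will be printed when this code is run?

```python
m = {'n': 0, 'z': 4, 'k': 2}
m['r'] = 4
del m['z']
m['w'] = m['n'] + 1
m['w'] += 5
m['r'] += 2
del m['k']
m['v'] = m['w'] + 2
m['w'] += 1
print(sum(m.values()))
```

21

m['r'] = 4 → {'n': 0, 'z': 4, 'k': 2, 'r': 4}
del 'z' → {'n': 0, 'k': 2, 'r': 4}
m['w'] = m['n']+1 = 1 → {'n': 0, 'k': 2, 'r': 4, 'w': 1}
m['w'] = 1+5 = 6 → {'n': 0, 'k': 2, 'r': 4, 'w': 6}
m['r'] = 4+2 = 6 → {'n': 0, 'k': 2, 'r': 6, 'w': 6}
del 'k' → {'n': 0, 'r': 6, 'w': 6}
m['v'] = m['w']+2 = 8 → {'n': 0, 'r': 6, 'w': 6, 'v': 8}
m['w'] = 6+1 = 7 → {'n': 0, 'r': 6, 'w': 7, 'v': 8}
sum of values = 21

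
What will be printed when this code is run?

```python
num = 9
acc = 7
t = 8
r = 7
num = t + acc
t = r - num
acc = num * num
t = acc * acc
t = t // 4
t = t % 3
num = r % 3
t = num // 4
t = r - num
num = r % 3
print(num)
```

1

num = 8+7 = 15
t = 7-15 = -8
acc = 15*15 = 225
t = 225*225 = 50625
t = 50625//4 = 12656
t = 12656%3 = 2
num = 7%3 = 1
t = 1//4 = 0
t = 7-1 = 6
num = 7%3 = 1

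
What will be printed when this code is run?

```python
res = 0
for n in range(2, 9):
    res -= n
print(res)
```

-35

n=2: res = 0-2 = -2
n=3: res = (-2)-3 = -5
n=4: res = (-5)-4 = -9
n=5: res = (-9)-5 = -14
n=6: res = (-14)-6 = -20
n=7: res = (-20)-7 = -27
n=8: res = (-27)-8 = -35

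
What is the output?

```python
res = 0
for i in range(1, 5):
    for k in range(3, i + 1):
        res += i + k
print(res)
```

i=3,k=3: res = 0+6 = 6
i=4,k=3: res = 6+7 = 13
i=4,k=4: res = 13+8 = 21

21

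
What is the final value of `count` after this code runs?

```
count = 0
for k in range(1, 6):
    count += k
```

15

k=1: count = 0+1 = 1
k=2: count = 1+2 = 3
k=3: count = 3+3 = 6
k=4: count = 6+4 = 10
k=5: count = 10+5 = 15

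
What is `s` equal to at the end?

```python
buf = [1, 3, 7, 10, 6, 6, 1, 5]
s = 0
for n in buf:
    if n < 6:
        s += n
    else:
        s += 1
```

n=1: <6, s = 0+1 = 1
n=3: <6, s = 1+3 = 4
n=7: not <6, s = 4+1 = 5
n=10: not <6, s = 5+1 = 6
n=6: not <6, s = 6+1 = 7
n=6: not <6, s = 7+1 = 8
n=1: <6, s = 8+1 = 9
n=5: <6, s = 9+5 = 14

14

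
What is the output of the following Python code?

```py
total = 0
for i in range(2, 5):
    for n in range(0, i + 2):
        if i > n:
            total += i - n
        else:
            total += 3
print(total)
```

37

i=2,n=0: 2>0, total = 0+2 = 2
i=2,n=1: 2>1, total = 2+1 = 3
i=2,n=2: not 2>2, total = 3+3 = 6
i=2,n=3: not 2>3, total = 6+3 = 9
i=3,n=0: 3>0, total = 9+3 = 12
i=3,n=1: 3>1, total = 12+2 = 14
i=3,n=2: 3>2, total = 14+1 = 15
i=3,n=3: not 3>3, total = 15+3 = 18
i=3,n=4: not 3>4, total = 18+3 = 21
i=4,n=0: 4>0, total = 21+4 = 25
i=4,n=1: 4>1, total = 25+3 = 28
i=4,n=2: 4>2, total = 28+2 = 30
i=4,n=3: 4>3, total = 30+1 = 31
i=4,n=4: not 4>4, total = 31+3 = 34
i=4,n=5: not 4>5, total = 34+3 = 37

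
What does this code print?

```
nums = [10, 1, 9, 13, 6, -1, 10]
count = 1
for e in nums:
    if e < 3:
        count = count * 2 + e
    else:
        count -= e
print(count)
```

e=10: not <3, count = 1-10 = -9
e=1: <3, count = (-9)*2+1 = -17
e=9: not <3, count = (-17)-9 = -26
e=13: not <3, count = (-26)-13 = -39
e=6: not <3, count = (-39)-6 = -45
e=-1: <3, count = (-45)*2+(-1) = -91
e=10: not <3, count = (-91)-10 = -101

-101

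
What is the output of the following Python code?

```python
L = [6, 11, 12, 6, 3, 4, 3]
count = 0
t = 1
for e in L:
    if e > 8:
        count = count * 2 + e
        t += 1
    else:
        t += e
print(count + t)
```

e=6: not >8; t=7
e=11: >8, count = 0*2+11 = 11; t=8
e=12: >8, count = 11*2+12 = 34; t=9
e=6: not >8; t=15
e=3: not >8; t=18
e=4: not >8; t=22
e=3: not >8; t=25
count+t = 34+25 = 59

59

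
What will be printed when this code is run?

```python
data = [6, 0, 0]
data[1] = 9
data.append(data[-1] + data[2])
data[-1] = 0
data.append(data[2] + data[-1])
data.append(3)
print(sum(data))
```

data[1] = 9 → [6, 9, 0]
append data[-1]+data[2] = 0+0 = 0 → [6, 9, 0, 0]
data[-1] = 0 → [6, 9, 0, 0]
append data[2]+data[-1] = 0+0 = 0 → [6, 9, 0, 0, 0]
append 3 → [6, 9, 0, 0, 0, 3]
sum = 18

18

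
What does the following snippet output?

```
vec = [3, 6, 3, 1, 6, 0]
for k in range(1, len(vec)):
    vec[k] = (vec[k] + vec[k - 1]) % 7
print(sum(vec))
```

k=1: vec[1] = (6+3)%7 = 2 → [3, 2, 3, 1, 6, 0]
k=2: vec[2] = (3+2)%7 = 5 → [3, 2, 5, 1, 6, 0]
k=3: vec[3] = (1+5)%7 = 6 → [3, 2, 5, 6, 6, 0]
k=4: vec[4] = (6+6)%7 = 5 → [3, 2, 5, 6, 5, 0]
k=5: vec[5] = (0+5)%7 = 5 → [3, 2, 5, 6, 5, 5]
sum = 26

26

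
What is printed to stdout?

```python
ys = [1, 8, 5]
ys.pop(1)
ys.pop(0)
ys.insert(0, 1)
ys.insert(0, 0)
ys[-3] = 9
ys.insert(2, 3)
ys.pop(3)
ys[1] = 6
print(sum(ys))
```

pop(1) removes 8 → [1, 5]
pop(0) removes 1 → [5]
insert 1 at 0 → [1, 5]
insert 0 at 0 → [0, 1, 5]
ys[-3] = 9 → [9, 1, 5]
insert 3 at 2 → [9, 1, 3, 5]
pop(3) removes 5 → [9, 1, 3]
ys[1] = 6 → [9, 6, 3]
sum = 18

18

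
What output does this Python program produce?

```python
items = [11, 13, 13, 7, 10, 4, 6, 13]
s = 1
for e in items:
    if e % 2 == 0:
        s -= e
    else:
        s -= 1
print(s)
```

e=11: not even, s = 1-1 = 0
e=13: not even, s = 0-1 = -1
e=13: not even, s = (-1)-1 = -2
e=7: not even, s = (-2)-1 = -3
e=10: even, s = (-3)-10 = -13
e=4: even, s = (-13)-4 = -17
e=6: even, s = (-17)-6 = -23
e=13: not even, s = (-23)-1 = -24

-24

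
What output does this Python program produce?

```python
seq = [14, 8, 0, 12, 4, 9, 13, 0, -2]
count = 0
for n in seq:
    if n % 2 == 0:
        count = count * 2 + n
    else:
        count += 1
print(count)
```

n=14: even, count = 0*2+14 = 14
n=8: even, count = 14*2+8 = 36
n=0: even, count = 36*2+0 = 72
n=12: even, count = 72*2+12 = 156
n=4: even, count = 156*2+4 = 316
n=9: not even, count = 316+1 = 317
n=13: not even, count = 317+1 = 318
n=0: even, count = 318*2+0 = 636
n=-2: even, count = 636*2+(-2) = 1270

1270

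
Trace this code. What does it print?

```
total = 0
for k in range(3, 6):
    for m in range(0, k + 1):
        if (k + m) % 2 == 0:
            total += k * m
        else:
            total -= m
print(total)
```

k=3,m=0: odd sum, total = 0-0 = 0
k=3,m=1: even sum, total = 0+3 = 3
k=3,m=2: odd sum, total = 3-2 = 1
k=3,m=3: even sum, total = 1+9 = 10
k=4,m=0: even sum, total = 10+0 = 10
k=4,m=1: odd sum, total = 10-1 = 9
k=4,m=2: even sum, total = 9+8 = 17
k=4,m=3: odd sum, total = 17-3 = 14
k=4,m=4: even sum, total = 14+16 = 30
k=5,m=0: odd sum, total = 30-0 = 30
k=5,m=1: even sum, total = 30+5 = 35
k=5,m=2: odd sum, total = 35-2 = 33
k=5,m=3: even sum, total = 33+15 = 48
k=5,m=4: odd sum, total = 48-4 = 44
k=5,m=5: even sum, total = 44+25 = 69

69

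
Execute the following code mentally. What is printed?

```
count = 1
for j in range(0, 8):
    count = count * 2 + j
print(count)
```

j=0: count = 1*2+0 = 2
j=1: count = 2*2+1 = 5
j=2: count = 5*2+2 = 12
j=3: count = 12*2+3 = 27
j=4: count = 27*2+4 = 58
j=5: count = 58*2+5 = 121
j=6: count = 121*2+6 = 248
j=7: count = 248*2+7 = 503

503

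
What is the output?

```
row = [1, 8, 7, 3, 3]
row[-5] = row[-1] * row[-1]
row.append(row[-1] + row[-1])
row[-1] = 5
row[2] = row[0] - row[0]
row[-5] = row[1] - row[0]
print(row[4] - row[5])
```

-2

row[-5] = row[-1]*row[-1] = 3*3 = 9 → [9, 8, 7, 3, 3]
append row[-1]+row[-1] = 3+3 = 6 → [9, 8, 7, 3, 3, 6]
row[-1] = 5 → [9, 8, 7, 3, 3, 5]
row[2] = row[0]-row[0] = 9-9 = 0 → [9, 8, 0, 3, 3, 5]
row[-5] = row[1]-row[0] = 8-9 = -1 → [9, -1, 0, 3, 3, 5]
row[4]-row[5] = 3-5 = -2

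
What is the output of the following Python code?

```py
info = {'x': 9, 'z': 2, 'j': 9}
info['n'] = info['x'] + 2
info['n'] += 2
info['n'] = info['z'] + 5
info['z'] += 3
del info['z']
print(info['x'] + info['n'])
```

16

info['n'] = info['x']+2 = 11 → {'x': 9, 'z': 2, 'j': 9, 'n': 11}
info['n'] = 11+2 = 13 → {'x': 9, 'z': 2, 'j': 9, 'n': 13}
info['n'] = info['z']+5 = 7 → {'x': 9, 'z': 2, 'j': 9, 'n': 7}
info['z'] = 2+3 = 5 → {'x': 9, 'z': 5, 'j': 9, 'n': 7}
del 'z' → {'x': 9, 'j': 9, 'n': 7}
info['x']+info['n'] = 9+7 = 16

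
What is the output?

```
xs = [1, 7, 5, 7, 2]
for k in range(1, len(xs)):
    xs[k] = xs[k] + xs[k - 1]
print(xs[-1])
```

k=1: xs[1] = 7+1 = 8 → [1, 8, 5, 7, 2]
k=2: xs[2] = 5+8 = 13 → [1, 8, 13, 7, 2]
k=3: xs[3] = 7+13 = 20 → [1, 8, 13, 20, 2]
k=4: xs[4] = 2+20 = 22 → [1, 8, 13, 20, 22]

22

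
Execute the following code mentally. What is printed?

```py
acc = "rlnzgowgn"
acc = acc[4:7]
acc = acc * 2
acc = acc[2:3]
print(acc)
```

slice [4:7] → 'gow'
repeat ×2 → 'gowgow'
slice [2:3] → 'w'

w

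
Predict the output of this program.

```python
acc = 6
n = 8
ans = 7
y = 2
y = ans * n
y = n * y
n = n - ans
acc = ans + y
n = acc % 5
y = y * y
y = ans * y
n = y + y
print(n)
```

2809856

y = 7*8 = 56
y = 8*56 = 448
n = 8-7 = 1
acc = 7+448 = 455
n = 455%5 = 0
y = 448*448 = 200704
y = 7*200704 = 1404928
n = 1404928+1404928 = 2809856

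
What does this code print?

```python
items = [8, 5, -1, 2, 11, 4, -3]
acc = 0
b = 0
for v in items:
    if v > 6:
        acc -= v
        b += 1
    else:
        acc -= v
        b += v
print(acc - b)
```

-35

v=8: >6, acc = 0-8 = -8; b=1
v=5: not >6, acc = (-8)-5 = -13; b=6
v=-1: not >6, acc = (-13)-(-1) = -12; b=5
v=2: not >6, acc = (-12)-2 = -14; b=7
v=11: >6, acc = (-14)-11 = -25; b=8
v=4: not >6, acc = (-25)-4 = -29; b=12
v=-3: not >6, acc = (-29)-(-3) = -26; b=9
acc-b = (-26)-9 = -35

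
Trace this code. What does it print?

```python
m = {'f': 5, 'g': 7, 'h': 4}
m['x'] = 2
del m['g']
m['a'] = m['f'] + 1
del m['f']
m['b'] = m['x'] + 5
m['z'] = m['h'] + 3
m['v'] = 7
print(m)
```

m['x'] = 2 → {'f': 5, 'g': 7, 'h': 4, 'x': 2}
del 'g' → {'f': 5, 'h': 4, 'x': 2}
m['a'] = m['f']+1 = 6 → {'f': 5, 'h': 4, 'x': 2, 'a': 6}
del 'f' → {'h': 4, 'x': 2, 'a': 6}
m['b'] = m['x']+5 = 7 → {'h': 4, 'x': 2, 'a': 6, 'b': 7}
m['z'] = m['h']+3 = 7 → {'h': 4, 'x': 2, 'a': 6, 'b': 7, 'z': 7}
m['v'] = 7 → {'h': 4, 'x': 2, 'a': 6, 'b': 7, 'z': 7, 'v': 7}

{'h': 4, 'x': 2, 'a': 6, 'b': 7, 'z': 7, 'v': 7}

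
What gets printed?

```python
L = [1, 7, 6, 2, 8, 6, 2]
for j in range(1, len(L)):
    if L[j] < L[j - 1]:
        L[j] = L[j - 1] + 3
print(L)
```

[1, 7, 10, 13, 16, 19, 22]

j=1: 7>=1, unchanged → [1, 7, 6, 2, 8, 6, 2]
j=2: 6<7, L[2] = 7+3 = 10 → [1, 7, 10, 2, 8, 6, 2]
j=3: 2<10, L[3] = 10+3 = 13 → [1, 7, 10, 13, 8, 6, 2]
j=4: 8<13, L[4] = 13+3 = 16 → [1, 7, 10, 13, 16, 6, 2]
j=5: 6<16, L[5] = 16+3 = 19 → [1, 7, 10, 13, 16, 19, 2]
j=6: 2<19, L[6] = 19+3 = 22 → [1, 7, 10, 13, 16, 19, 22]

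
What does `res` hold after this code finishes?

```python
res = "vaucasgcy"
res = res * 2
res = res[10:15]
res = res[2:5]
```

repeat ×2 → 'vaucasgcyvaucasgcy'
slice [10:15] → 'aucas'
slice [2:5] → 'cas'

'cas'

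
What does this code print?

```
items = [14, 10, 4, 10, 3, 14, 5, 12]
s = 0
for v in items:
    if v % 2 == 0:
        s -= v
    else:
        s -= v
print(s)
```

-72

v=14: even, s = 0-14 = -14
v=10: even, s = (-14)-10 = -24
v=4: even, s = (-24)-4 = -28
v=10: even, s = (-28)-10 = -38
v=3: not even, s = (-38)-3 = -41
v=14: even, s = (-41)-14 = -55
v=5: not even, s = (-55)-5 = -60
v=12: even, s = (-60)-12 = -72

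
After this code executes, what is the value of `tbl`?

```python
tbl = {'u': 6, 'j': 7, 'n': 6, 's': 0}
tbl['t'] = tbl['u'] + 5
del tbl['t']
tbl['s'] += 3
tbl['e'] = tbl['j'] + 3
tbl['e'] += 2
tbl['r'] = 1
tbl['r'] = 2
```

{'u': 6, 'j': 7, 'n': 6, 's': 3, 'e': 12, 'r': 2}

tbl['t'] = tbl['u']+5 = 11 → {'u': 6, 'j': 7, 'n': 6, 's': 0, 't': 11}
del 't' → {'u': 6, 'j': 7, 'n': 6, 's': 0}
tbl['s'] = 0+3 = 3 → {'u': 6, 'j': 7, 'n': 6, 's': 3}
tbl['e'] = tbl['j']+3 = 10 → {'u': 6, 'j': 7, 'n': 6, 's': 3, 'e': 10}
tbl['e'] = 10+2 = 12 → {'u': 6, 'j': 7, 'n': 6, 's': 3, 'e': 12}
tbl['r'] = 1 → {'u': 6, 'j': 7, 'n': 6, 's': 3, 'e': 12, 'r': 1}
tbl['r'] = 2 → {'u': 6, 'j': 7, 'n': 6, 's': 3, 'e': 12, 'r': 2}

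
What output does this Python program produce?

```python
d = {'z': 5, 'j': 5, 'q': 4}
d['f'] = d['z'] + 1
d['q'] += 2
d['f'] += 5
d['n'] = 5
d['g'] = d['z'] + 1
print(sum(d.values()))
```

38

d['f'] = d['z']+1 = 6 → {'z': 5, 'j': 5, 'q': 4, 'f': 6}
d['q'] = 4+2 = 6 → {'z': 5, 'j': 5, 'q': 6, 'f': 6}
d['f'] = 6+5 = 11 → {'z': 5, 'j': 5, 'q': 6, 'f': 11}
d['n'] = 5 → {'z': 5, 'j': 5, 'q': 6, 'f': 11, 'n': 5}
d['g'] = d['z']+1 = 6 → {'z': 5, 'j': 5, 'q': 6, 'f': 11, 'n': 5, 'g': 6}
sum of values = 38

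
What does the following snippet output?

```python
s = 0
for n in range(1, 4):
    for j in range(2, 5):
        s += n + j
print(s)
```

45

n=1,j=2: s = 0+3 = 3
n=1,j=3: s = 3+4 = 7
n=1,j=4: s = 7+5 = 12
n=2,j=2: s = 12+4 = 16
n=2,j=3: s = 16+5 = 21
n=2,j=4: s = 21+6 = 27
n=3,j=2: s = 27+5 = 32
n=3,j=3: s = 32+6 = 38
n=3,j=4: s = 38+7 = 45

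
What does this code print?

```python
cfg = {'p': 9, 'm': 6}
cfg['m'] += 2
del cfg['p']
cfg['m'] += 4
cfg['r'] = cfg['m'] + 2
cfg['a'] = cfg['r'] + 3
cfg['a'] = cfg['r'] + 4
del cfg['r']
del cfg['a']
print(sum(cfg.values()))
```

cfg['m'] = 6+2 = 8 → {'p': 9, 'm': 8}
del 'p' → {'m': 8}
cfg['m'] = 8+4 = 12 → {'m': 12}
cfg['r'] = cfg['m']+2 = 14 → {'m': 12, 'r': 14}
cfg['a'] = cfg['r']+3 = 17 → {'m': 12, 'r': 14, 'a': 17}
cfg['a'] = cfg['r']+4 = 18 → {'m': 12, 'r': 14, 'a': 18}
del 'r' → {'m': 12, 'a': 18}
del 'a' → {'m': 12}
sum of values = 12

12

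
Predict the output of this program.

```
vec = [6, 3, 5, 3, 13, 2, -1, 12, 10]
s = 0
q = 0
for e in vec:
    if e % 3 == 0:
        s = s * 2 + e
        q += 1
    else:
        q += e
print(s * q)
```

e=6: %3==0, s = 0*2+6 = 6; q=1
e=3: %3==0, s = 6*2+3 = 15; q=2
e=5: not %3==0; q=7
e=3: %3==0, s = 15*2+3 = 33; q=8
e=13: not %3==0; q=21
e=2: not %3==0; q=23
e=-1: not %3==0; q=22
e=12: %3==0, s = 33*2+12 = 78; q=23
e=10: not %3==0; q=33
s*q = 78*33 = 2574

2574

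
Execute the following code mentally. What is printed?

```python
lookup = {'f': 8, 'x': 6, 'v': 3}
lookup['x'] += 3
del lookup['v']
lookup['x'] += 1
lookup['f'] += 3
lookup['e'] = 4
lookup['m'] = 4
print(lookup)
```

lookup['x'] = 6+3 = 9 → {'f': 8, 'x': 9, 'v': 3}
del 'v' → {'f': 8, 'x': 9}
lookup['x'] = 9+1 = 10 → {'f': 8, 'x': 10}
lookup['f'] = 8+3 = 11 → {'f': 11, 'x': 10}
lookup['e'] = 4 → {'f': 11, 'x': 10, 'e': 4}
lookup['m'] = 4 → {'f': 11, 'x': 10, 'e': 4, 'm': 4}

{'f': 11, 'x': 10, 'e': 4, 'm': 4}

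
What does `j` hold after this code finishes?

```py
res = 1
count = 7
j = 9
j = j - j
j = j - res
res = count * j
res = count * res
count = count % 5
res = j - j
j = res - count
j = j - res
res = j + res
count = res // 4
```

-2

j = 9-9 = 0
j = 0-1 = -1
res = 7*(-1) = -7
res = 7*(-7) = -49
count = 7%5 = 2
res = (-1)-(-1) = 0
j = 0-2 = -2
j = (-2)-0 = -2
res = (-2)+0 = -2
count = (-2)//4 = -1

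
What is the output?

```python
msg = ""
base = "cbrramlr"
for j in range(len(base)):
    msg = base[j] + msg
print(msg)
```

rlmarrbc

j=0: prepend 'c' → 'c'
j=1: prepend 'b' → 'bc'
j=2: prepend 'r' → 'rbc'
j=3: prepend 'r' → 'rrbc'
j=4: prepend 'a' → 'arrbc'
j=5: prepend 'm' → 'marrbc'
j=6: prepend 'l' → 'lmarrbc'
j=7: prepend 'r' → 'rlmarrbc'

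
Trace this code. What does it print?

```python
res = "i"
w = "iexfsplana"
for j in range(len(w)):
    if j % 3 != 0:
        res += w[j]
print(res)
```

iexspan

j=0: skip
j=1: add 'e' → 'ie'
j=2: add 'x' → 'iex'
j=3: skip
j=4: add 's' → 'iexs'
j=5: add 'p' → 'iexsp'
j=6: skip
j=7: add 'a' → 'iexspa'
j=8: add 'n' → 'iexspan'
j=9: skip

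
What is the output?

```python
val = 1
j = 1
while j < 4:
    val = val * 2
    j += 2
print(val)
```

j=1: val = 1*2 = 2
j=3: val = 2*2 = 4

4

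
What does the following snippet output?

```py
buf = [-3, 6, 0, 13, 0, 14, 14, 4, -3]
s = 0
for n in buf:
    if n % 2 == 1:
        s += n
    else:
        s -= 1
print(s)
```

1

n=-3: odd, s = 0+(-3) = -3
n=6: not odd, s = (-3)-1 = -4
n=0: not odd, s = (-4)-1 = -5
n=13: odd, s = (-5)+13 = 8
n=0: not odd, s = 8-1 = 7
n=14: not odd, s = 7-1 = 6
n=14: not odd, s = 6-1 = 5
n=4: not odd, s = 5-1 = 4
n=-3: odd, s = 4+(-3) = 1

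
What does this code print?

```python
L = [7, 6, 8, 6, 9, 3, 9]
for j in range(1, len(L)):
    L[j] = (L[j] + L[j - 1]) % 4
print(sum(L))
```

j=1: L[1] = (6+7)%4 = 1 → [7, 1, 8, 6, 9, 3, 9]
j=2: L[2] = (8+1)%4 = 1 → [7, 1, 1, 6, 9, 3, 9]
j=3: L[3] = (6+1)%4 = 3 → [7, 1, 1, 3, 9, 3, 9]
j=4: L[4] = (9+3)%4 = 0 → [7, 1, 1, 3, 0, 3, 9]
j=5: L[5] = (3+0)%4 = 3 → [7, 1, 1, 3, 0, 3, 9]
j=6: L[6] = (9+3)%4 = 0 → [7, 1, 1, 3, 0, 3, 0]
sum = 15

15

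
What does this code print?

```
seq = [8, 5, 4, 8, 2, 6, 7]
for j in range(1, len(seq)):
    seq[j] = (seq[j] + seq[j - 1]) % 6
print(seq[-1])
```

4

j=1: seq[1] = (5+8)%6 = 1 → [8, 1, 4, 8, 2, 6, 7]
j=2: seq[2] = (4+1)%6 = 5 → [8, 1, 5, 8, 2, 6, 7]
j=3: seq[3] = (8+5)%6 = 1 → [8, 1, 5, 1, 2, 6, 7]
j=4: seq[4] = (2+1)%6 = 3 → [8, 1, 5, 1, 3, 6, 7]
j=5: seq[5] = (6+3)%6 = 3 → [8, 1, 5, 1, 3, 3, 7]
j=6: seq[6] = (7+3)%6 = 4 → [8, 1, 5, 1, 3, 3, 4]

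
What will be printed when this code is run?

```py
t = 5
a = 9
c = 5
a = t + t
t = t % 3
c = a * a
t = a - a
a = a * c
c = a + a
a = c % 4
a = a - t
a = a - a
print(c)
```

a = 5+5 = 10
t = 5%3 = 2
c = 10*10 = 100
t = 10-10 = 0
a = 10*100 = 1000
c = 1000+1000 = 2000
a = 2000%4 = 0
a = 0-0 = 0
a = 0-0 = 0

2000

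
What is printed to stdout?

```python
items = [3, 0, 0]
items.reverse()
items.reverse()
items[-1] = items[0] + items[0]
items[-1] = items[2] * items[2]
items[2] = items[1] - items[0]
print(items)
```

reverse → [0, 0, 3]
reverse → [3, 0, 0]
items[-1] = items[0]+items[0] = 3+3 = 6 → [3, 0, 6]
items[-1] = items[2]*items[2] = 6*6 = 36 → [3, 0, 36]
items[2] = items[1]-items[0] = 0-3 = -3 → [3, 0, -3]

[3, 0, -3]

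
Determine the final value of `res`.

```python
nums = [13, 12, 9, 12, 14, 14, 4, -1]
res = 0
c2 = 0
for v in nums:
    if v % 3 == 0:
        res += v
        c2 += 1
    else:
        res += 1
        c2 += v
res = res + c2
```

85

v=13: not %3==0, res = 0+1 = 1; c2=13
v=12: %3==0, res = 1+12 = 13; c2=14
v=9: %3==0, res = 13+9 = 22; c2=15
v=12: %3==0, res = 22+12 = 34; c2=16
v=14: not %3==0, res = 34+1 = 35; c2=30
v=14: not %3==0, res = 35+1 = 36; c2=44
v=4: not %3==0, res = 36+1 = 37; c2=48
v=-1: not %3==0, res = 37+1 = 38; c2=47
res+c2 = 38+47 = 85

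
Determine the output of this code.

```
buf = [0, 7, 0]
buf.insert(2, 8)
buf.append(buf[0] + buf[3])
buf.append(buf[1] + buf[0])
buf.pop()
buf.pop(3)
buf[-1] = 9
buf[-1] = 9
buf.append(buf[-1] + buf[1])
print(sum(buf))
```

insert 8 at 2 → [0, 7, 8, 0]
append buf[0]+buf[3] = 0+0 = 0 → [0, 7, 8, 0, 0]
append buf[1]+buf[0] = 7+0 = 7 → [0, 7, 8, 0, 0, 7]
pop() removes 7 → [0, 7, 8, 0, 0]
pop(3) removes 0 → [0, 7, 8, 0]
buf[-1] = 9 → [0, 7, 8, 9]
buf[-1] = 9 → [0, 7, 8, 9]
append buf[-1]+buf[1] = 9+7 = 16 → [0, 7, 8, 9, 16]
sum = 40

40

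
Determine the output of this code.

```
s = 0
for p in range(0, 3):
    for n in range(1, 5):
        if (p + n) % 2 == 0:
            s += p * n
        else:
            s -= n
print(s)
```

2

p=0,n=1: odd sum, s = 0-1 = -1
p=0,n=2: even sum, s = (-1)+0 = -1
p=0,n=3: odd sum, s = (-1)-3 = -4
p=0,n=4: even sum, s = (-4)+0 = -4
p=1,n=1: even sum, s = (-4)+1 = -3
p=1,n=2: odd sum, s = (-3)-2 = -5
p=1,n=3: even sum, s = (-5)+3 = -2
p=1,n=4: odd sum, s = (-2)-4 = -6
p=2,n=1: odd sum, s = (-6)-1 = -7
p=2,n=2: even sum, s = (-7)+4 = -3
p=2,n=3: odd sum, s = (-3)-3 = -6
p=2,n=4: even sum, s = (-6)+8 = 2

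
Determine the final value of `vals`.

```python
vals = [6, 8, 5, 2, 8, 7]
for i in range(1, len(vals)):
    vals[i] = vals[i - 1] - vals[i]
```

[6, -2, -7, -9, -17, -24]

i=1: vals[1] = 6-8 = -2 → [6, -2, 5, 2, 8, 7]
i=2: vals[2] = (-2)-5 = -7 → [6, -2, -7, 2, 8, 7]
i=3: vals[3] = (-7)-2 = -9 → [6, -2, -7, -9, 8, 7]
i=4: vals[4] = (-9)-8 = -17 → [6, -2, -7, -9, -17, 7]
i=5: vals[5] = (-17)-7 = -24 → [6, -2, -7, -9, -17, -24]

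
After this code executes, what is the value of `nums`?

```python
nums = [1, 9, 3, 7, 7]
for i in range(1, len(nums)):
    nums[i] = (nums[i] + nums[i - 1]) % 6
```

[1, 4, 1, 2, 3]

i=1: nums[1] = (9+1)%6 = 4 → [1, 4, 3, 7, 7]
i=2: nums[2] = (3+4)%6 = 1 → [1, 4, 1, 7, 7]
i=3: nums[3] = (7+1)%6 = 2 → [1, 4, 1, 2, 7]
i=4: nums[4] = (7+2)%6 = 3 → [1, 4, 1, 2, 3]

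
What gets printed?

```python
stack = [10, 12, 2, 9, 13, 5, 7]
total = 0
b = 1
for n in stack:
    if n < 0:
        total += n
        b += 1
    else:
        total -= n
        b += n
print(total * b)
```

n=10: not <0, total = 0-10 = -10; b=11
n=12: not <0, total = (-10)-12 = -22; b=23
n=2: not <0, total = (-22)-2 = -24; b=25
n=9: not <0, total = (-24)-9 = -33; b=34
n=13: not <0, total = (-33)-13 = -46; b=47
n=5: not <0, total = (-46)-5 = -51; b=52
n=7: not <0, total = (-51)-7 = -58; b=59
total*b = (-58)*59 = -3422

-3422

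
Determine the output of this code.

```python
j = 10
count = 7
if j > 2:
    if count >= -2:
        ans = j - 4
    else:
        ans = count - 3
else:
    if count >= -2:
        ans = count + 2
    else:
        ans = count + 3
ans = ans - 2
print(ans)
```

4

j=10, count=7
j > 2 is True; count >= -2 is True
→ ans = j - 4 = 6
ans = 6-2 = 4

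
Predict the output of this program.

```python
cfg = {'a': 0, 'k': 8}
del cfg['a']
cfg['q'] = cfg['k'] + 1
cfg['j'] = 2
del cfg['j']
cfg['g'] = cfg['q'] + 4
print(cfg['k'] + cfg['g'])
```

21

del 'a' → {'k': 8}
cfg['q'] = cfg['k']+1 = 9 → {'k': 8, 'q': 9}
cfg['j'] = 2 → {'k': 8, 'q': 9, 'j': 2}
del 'j' → {'k': 8, 'q': 9}
cfg['g'] = cfg['q']+4 = 13 → {'k': 8, 'q': 9, 'g': 13}
cfg['k']+cfg['g'] = 8+13 = 21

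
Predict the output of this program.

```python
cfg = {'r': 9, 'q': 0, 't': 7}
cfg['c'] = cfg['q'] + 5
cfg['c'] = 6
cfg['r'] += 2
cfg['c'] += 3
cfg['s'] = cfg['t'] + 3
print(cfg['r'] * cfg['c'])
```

cfg['c'] = cfg['q']+5 = 5 → {'r': 9, 'q': 0, 't': 7, 'c': 5}
cfg['c'] = 6 → {'r': 9, 'q': 0, 't': 7, 'c': 6}
cfg['r'] = 9+2 = 11 → {'r': 11, 'q': 0, 't': 7, 'c': 6}
cfg['c'] = 6+3 = 9 → {'r': 11, 'q': 0, 't': 7, 'c': 9}
cfg['s'] = cfg['t']+3 = 10 → {'r': 11, 'q': 0, 't': 7, 'c': 9, 's': 10}
cfg['r']*cfg['c'] = 11*9 = 99

99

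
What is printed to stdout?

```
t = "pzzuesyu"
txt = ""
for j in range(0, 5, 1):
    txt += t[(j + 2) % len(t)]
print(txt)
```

j=0: add t[2]='z' → 'z'
j=1: add t[3]='u' → 'zu'
j=2: add t[4]='e' → 'zue'
j=3: add t[5]='s' → 'zues'
j=4: add t[6]='y' → 'zuesy'

zuesy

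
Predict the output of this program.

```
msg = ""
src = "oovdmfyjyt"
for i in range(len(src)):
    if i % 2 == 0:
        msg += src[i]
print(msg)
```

ovmyy

i=0: add 'o' → 'o'
i=1: skip
i=2: add 'v' → 'ov'
i=3: skip
i=4: add 'm' → 'ovm'
i=5: skip
i=6: add 'y' → 'ovmy'
i=7: skip
i=8: add 'y' → 'ovmyy'
i=9: skip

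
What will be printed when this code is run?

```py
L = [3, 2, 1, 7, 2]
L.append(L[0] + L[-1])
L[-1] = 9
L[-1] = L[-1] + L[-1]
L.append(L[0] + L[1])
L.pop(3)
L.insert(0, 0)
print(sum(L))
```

31

append L[0]+L[-1] = 3+2 = 5 → [3, 2, 1, 7, 2, 5]
L[-1] = 9 → [3, 2, 1, 7, 2, 9]
L[-1] = L[-1]+L[-1] = 9+9 = 18 → [3, 2, 1, 7, 2, 18]
append L[0]+L[1] = 3+2 = 5 → [3, 2, 1, 7, 2, 18, 5]
pop(3) removes 7 → [3, 2, 1, 2, 18, 5]
insert 0 at 0 → [0, 3, 2, 1, 2, 18, 5]
sum = 31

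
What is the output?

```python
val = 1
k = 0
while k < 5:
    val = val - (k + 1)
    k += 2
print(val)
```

-8

k=0: val = 1-1 = 0
k=2: val = 0-3 = -3
k=4: val = (-3)-5 = -8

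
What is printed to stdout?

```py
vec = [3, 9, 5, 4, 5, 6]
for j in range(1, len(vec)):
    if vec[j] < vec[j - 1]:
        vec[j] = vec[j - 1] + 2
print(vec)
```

[3, 9, 11, 13, 15, 17]

j=1: 9>=3, unchanged → [3, 9, 5, 4, 5, 6]
j=2: 5<9, vec[2] = 9+2 = 11 → [3, 9, 11, 4, 5, 6]
j=3: 4<11, vec[3] = 11+2 = 13 → [3, 9, 11, 13, 5, 6]
j=4: 5<13, vec[4] = 13+2 = 15 → [3, 9, 11, 13, 15, 6]
j=5: 6<15, vec[5] = 15+2 = 17 → [3, 9, 11, 13, 15, 17]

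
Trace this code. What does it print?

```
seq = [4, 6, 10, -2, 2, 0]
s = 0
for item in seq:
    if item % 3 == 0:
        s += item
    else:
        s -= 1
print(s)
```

2

item=4: not %3==0, s = 0-1 = -1
item=6: %3==0, s = (-1)+6 = 5
item=10: not %3==0, s = 5-1 = 4
item=-2: not %3==0, s = 4-1 = 3
item=2: not %3==0, s = 3-1 = 2
item=0: %3==0, s = 2+0 = 2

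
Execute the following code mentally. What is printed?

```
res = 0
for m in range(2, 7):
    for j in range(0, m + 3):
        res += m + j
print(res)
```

m=2,j=0: res = 0+2 = 2
m=2,j=1: res = 2+3 = 5
m=2,j=2: res = 5+4 = 9
m=2,j=3: res = 9+5 = 14
m=2,j=4: res = 14+6 = 20
m=3,j=0: res = 20+3 = 23
m=3,j=1: res = 23+4 = 27
m=3,j=2: res = 27+5 = 32
m=3,j=3: res = 32+6 = 38
m=3,j=4: res = 38+7 = 45
m=3,j=5: res = 45+8 = 53
m=4,j=0: res = 53+4 = 57
m=4,j=1: res = 57+5 = 62
m=4,j=2: res = 62+6 = 68
m=4,j=3: res = 68+7 = 75
m=4,j=4: res = 75+8 = 83
m=4,j=5: res = 83+9 = 92
m=4,j=6: res = 92+10 = 102
m=5,j=0: res = 102+5 = 107
m=5,j=1: res = 107+6 = 113
m=5,j=2: res = 113+7 = 120
m=5,j=3: res = 120+8 = 128
m=5,j=4: res = 128+9 = 137
m=5,j=5: res = 137+10 = 147
m=5,j=6: res = 147+11 = 158
m=5,j=7: res = 158+12 = 170
m=6,j=0: res = 170+6 = 176
m=6,j=1: res = 176+7 = 183
m=6,j=2: res = 183+8 = 191
m=6,j=3: res = 191+9 = 200
m=6,j=4: res = 200+10 = 210
m=6,j=5: res = 210+11 = 221
m=6,j=6: res = 221+12 = 233
m=6,j=7: res = 233+13 = 246
m=6,j=8: res = 246+14 = 260

260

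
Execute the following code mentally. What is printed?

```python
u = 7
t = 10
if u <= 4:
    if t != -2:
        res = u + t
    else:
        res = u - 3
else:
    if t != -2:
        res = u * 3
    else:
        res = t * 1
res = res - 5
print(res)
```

u=7, t=10
u <= 4 is False; t != -2 is True
→ res = u * 3 = 21
res = 21-5 = 16

16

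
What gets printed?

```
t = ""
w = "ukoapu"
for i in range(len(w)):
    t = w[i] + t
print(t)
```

i=0: prepend 'u' → 'u'
i=1: prepend 'k' → 'ku'
i=2: prepend 'o' → 'oku'
i=3: prepend 'a' → 'aoku'
i=4: prepend 'p' → 'paoku'
i=5: prepend 'u' → 'upaoku'

upaoku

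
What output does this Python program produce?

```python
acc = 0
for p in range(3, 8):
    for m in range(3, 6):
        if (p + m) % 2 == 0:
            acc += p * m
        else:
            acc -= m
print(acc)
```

132

p=3,m=3: even sum, acc = 0+9 = 9
p=3,m=4: odd sum, acc = 9-4 = 5
p=3,m=5: even sum, acc = 5+15 = 20
p=4,m=3: odd sum, acc = 20-3 = 17
p=4,m=4: even sum, acc = 17+16 = 33
p=4,m=5: odd sum, acc = 33-5 = 28
p=5,m=3: even sum, acc = 28+15 = 43
p=5,m=4: odd sum, acc = 43-4 = 39
p=5,m=5: even sum, acc = 39+25 = 64
p=6,m=3: odd sum, acc = 64-3 = 61
p=6,m=4: even sum, acc = 61+24 = 85
p=6,m=5: odd sum, acc = 85-5 = 80
p=7,m=3: even sum, acc = 80+21 = 101
p=7,m=4: odd sum, acc = 101-4 = 97
p=7,m=5: even sum, acc = 97+35 = 132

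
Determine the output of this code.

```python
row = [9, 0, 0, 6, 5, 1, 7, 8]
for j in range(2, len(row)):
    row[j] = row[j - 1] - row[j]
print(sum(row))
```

j=2: row[2] = 0-0 = 0 → [9, 0, 0, 6, 5, 1, 7, 8]
j=3: row[3] = 0-6 = -6 → [9, 0, 0, -6, 5, 1, 7, 8]
j=4: row[4] = (-6)-5 = -11 → [9, 0, 0, -6, -11, 1, 7, 8]
j=5: row[5] = (-11)-1 = -12 → [9, 0, 0, -6, -11, -12, 7, 8]
j=6: row[6] = (-12)-7 = -19 → [9, 0, 0, -6, -11, -12, -19, 8]
j=7: row[7] = (-19)-8 = -27 → [9, 0, 0, -6, -11, -12, -19, -27]
sum = -66

-66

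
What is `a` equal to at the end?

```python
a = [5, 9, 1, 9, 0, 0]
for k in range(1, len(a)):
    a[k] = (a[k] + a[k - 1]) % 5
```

k=1: a[1] = (9+5)%5 = 4 → [5, 4, 1, 9, 0, 0]
k=2: a[2] = (1+4)%5 = 0 → [5, 4, 0, 9, 0, 0]
k=3: a[3] = (9+0)%5 = 4 → [5, 4, 0, 4, 0, 0]
k=4: a[4] = (0+4)%5 = 4 → [5, 4, 0, 4, 4, 0]
k=5: a[5] = (0+4)%5 = 4 → [5, 4, 0, 4, 4, 4]

[5, 4, 0, 4, 4, 4]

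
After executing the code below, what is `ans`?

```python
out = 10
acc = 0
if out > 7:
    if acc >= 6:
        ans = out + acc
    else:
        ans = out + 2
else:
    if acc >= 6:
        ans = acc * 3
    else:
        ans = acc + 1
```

12

out=10, acc=0
out > 7 is True; acc >= 6 is False
→ ans = out + 2 = 12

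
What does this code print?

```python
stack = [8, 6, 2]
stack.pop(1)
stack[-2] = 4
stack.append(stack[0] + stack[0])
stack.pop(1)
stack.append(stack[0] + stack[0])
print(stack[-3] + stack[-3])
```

pop(1) removes 6 → [8, 2]
stack[-2] = 4 → [4, 2]
append stack[0]+stack[0] = 4+4 = 8 → [4, 2, 8]
pop(1) removes 2 → [4, 8]
append stack[0]+stack[0] = 4+4 = 8 → [4, 8, 8]
stack[-3]+stack[-3] = 4+4 = 8

8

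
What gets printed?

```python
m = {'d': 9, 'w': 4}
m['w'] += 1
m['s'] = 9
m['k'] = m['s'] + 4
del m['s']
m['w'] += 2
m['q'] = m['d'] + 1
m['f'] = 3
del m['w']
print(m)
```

m['w'] = 4+1 = 5 → {'d': 9, 'w': 5}
m['s'] = 9 → {'d': 9, 'w': 5, 's': 9}
m['k'] = m['s']+4 = 13 → {'d': 9, 'w': 5, 's': 9, 'k': 13}
del 's' → {'d': 9, 'w': 5, 'k': 13}
m['w'] = 5+2 = 7 → {'d': 9, 'w': 7, 'k': 13}
m['q'] = m['d']+1 = 10 → {'d': 9, 'w': 7, 'k': 13, 'q': 10}
m['f'] = 3 → {'d': 9, 'w': 7, 'k': 13, 'q': 10, 'f': 3}
del 'w' → {'d': 9, 'k': 13, 'q': 10, 'f': 3}

{'d': 9, 'k': 13, 'q': 10, 'f': 3}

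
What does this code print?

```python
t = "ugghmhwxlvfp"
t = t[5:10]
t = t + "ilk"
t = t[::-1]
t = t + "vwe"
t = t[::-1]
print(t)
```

ewvhwxlvilk

slice [5:10] → 'hwxlv'
+ 'ilk' → 'hwxlvilk'
reverse → 'klivlxwh'
+ 'vwe' → 'klivlxwhvwe'
reverse → 'ewvhwxlvilk'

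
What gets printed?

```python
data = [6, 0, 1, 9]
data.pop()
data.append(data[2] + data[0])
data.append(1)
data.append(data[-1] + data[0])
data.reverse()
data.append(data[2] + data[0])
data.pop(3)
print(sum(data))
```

pop() removes 9 → [6, 0, 1]
append data[2]+data[0] = 1+6 = 7 → [6, 0, 1, 7]
append 1 → [6, 0, 1, 7, 1]
append data[-1]+data[0] = 1+6 = 7 → [6, 0, 1, 7, 1, 7]
reverse → [7, 1, 7, 1, 0, 6]
append data[2]+data[0] = 7+7 = 14 → [7, 1, 7, 1, 0, 6, 14]
pop(3) removes 1 → [7, 1, 7, 0, 6, 14]
sum = 35

35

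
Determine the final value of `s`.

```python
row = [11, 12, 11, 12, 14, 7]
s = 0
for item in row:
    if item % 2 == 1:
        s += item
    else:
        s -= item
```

-9

item=11: odd, s = 0+11 = 11
item=12: not odd, s = 11-12 = -1
item=11: odd, s = (-1)+11 = 10
item=12: not odd, s = 10-12 = -2
item=14: not odd, s = (-2)-14 = -16
item=7: odd, s = (-16)+7 = -9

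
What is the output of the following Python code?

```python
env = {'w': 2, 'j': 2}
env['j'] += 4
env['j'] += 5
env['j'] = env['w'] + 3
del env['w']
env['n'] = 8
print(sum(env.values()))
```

env['j'] = 2+4 = 6 → {'w': 2, 'j': 6}
env['j'] = 6+5 = 11 → {'w': 2, 'j': 11}
env['j'] = env['w']+3 = 5 → {'w': 2, 'j': 5}
del 'w' → {'j': 5}
env['n'] = 8 → {'j': 5, 'n': 8}
sum of values = 13

13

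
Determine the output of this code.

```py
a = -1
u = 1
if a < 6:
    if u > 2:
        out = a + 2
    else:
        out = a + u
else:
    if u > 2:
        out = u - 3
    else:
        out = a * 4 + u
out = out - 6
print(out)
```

-6

a=-1, u=1
a < 6 is True; u > 2 is False
→ out = a + u = 0
out = 0-6 = -6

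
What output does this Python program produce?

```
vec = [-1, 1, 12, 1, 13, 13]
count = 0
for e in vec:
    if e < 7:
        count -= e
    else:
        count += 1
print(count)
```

e=-1: <7, count = 0-(-1) = 1
e=1: <7, count = 1-1 = 0
e=12: not <7, count = 0+1 = 1
e=1: <7, count = 1-1 = 0
e=13: not <7, count = 0+1 = 1
e=13: not <7, count = 1+1 = 2

2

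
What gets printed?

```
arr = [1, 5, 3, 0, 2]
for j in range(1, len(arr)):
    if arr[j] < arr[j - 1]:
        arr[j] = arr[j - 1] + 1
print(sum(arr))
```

j=1: 5>=1, unchanged → [1, 5, 3, 0, 2]
j=2: 3<5, arr[2] = 5+1 = 6 → [1, 5, 6, 0, 2]
j=3: 0<6, arr[3] = 6+1 = 7 → [1, 5, 6, 7, 2]
j=4: 2<7, arr[4] = 7+1 = 8 → [1, 5, 6, 7, 8]
sum = 27

27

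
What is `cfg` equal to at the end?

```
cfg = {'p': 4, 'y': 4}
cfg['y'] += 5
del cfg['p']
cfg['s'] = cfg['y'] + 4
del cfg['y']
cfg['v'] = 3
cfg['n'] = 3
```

{'s': 13, 'v': 3, 'n': 3}

cfg['y'] = 4+5 = 9 → {'p': 4, 'y': 9}
del 'p' → {'y': 9}
cfg['s'] = cfg['y']+4 = 13 → {'y': 9, 's': 13}
del 'y' → {'s': 13}
cfg['v'] = 3 → {'s': 13, 'v': 3}
cfg['n'] = 3 → {'s': 13, 'v': 3, 'n': 3}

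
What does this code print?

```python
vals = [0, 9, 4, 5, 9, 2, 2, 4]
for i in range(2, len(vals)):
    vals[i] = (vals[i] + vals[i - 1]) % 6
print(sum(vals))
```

24

i=2: vals[2] = (4+9)%6 = 1 → [0, 9, 1, 5, 9, 2, 2, 4]
i=3: vals[3] = (5+1)%6 = 0 → [0, 9, 1, 0, 9, 2, 2, 4]
i=4: vals[4] = (9+0)%6 = 3 → [0, 9, 1, 0, 3, 2, 2, 4]
i=5: vals[5] = (2+3)%6 = 5 → [0, 9, 1, 0, 3, 5, 2, 4]
i=6: vals[6] = (2+5)%6 = 1 → [0, 9, 1, 0, 3, 5, 1, 4]
i=7: vals[7] = (4+1)%6 = 5 → [0, 9, 1, 0, 3, 5, 1, 5]
sum = 24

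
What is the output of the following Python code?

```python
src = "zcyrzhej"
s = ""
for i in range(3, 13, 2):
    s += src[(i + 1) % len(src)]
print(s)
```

i=3: add src[4]='z' → 'z'
i=5: add src[6]='e' → 'ze'
i=7: add src[0]='z' → 'zez'
i=9: add src[2]='y' → 'zezy'
i=11: add src[4]='z' → 'zezyz'

zezyz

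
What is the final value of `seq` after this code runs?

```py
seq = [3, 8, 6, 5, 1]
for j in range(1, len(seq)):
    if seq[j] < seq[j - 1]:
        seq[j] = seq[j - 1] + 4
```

[3, 8, 12, 16, 20]

j=1: 8>=3, unchanged → [3, 8, 6, 5, 1]
j=2: 6<8, seq[2] = 8+4 = 12 → [3, 8, 12, 5, 1]
j=3: 5<12, seq[3] = 12+4 = 16 → [3, 8, 12, 16, 1]
j=4: 1<16, seq[4] = 16+4 = 20 → [3, 8, 12, 16, 20]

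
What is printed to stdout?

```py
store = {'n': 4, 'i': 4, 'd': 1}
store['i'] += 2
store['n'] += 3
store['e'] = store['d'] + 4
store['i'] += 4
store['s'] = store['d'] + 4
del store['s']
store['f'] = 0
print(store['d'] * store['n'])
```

7

store['i'] = 4+2 = 6 → {'n': 4, 'i': 6, 'd': 1}
store['n'] = 4+3 = 7 → {'n': 7, 'i': 6, 'd': 1}
store['e'] = store['d']+4 = 5 → {'n': 7, 'i': 6, 'd': 1, 'e': 5}
store['i'] = 6+4 = 10 → {'n': 7, 'i': 10, 'd': 1, 'e': 5}
store['s'] = store['d']+4 = 5 → {'n': 7, 'i': 10, 'd': 1, 'e': 5, 's': 5}
del 's' → {'n': 7, 'i': 10, 'd': 1, 'e': 5}
store['f'] = 0 → {'n': 7, 'i': 10, 'd': 1, 'e': 5, 'f': 0}
store['d']*store['n'] = 1*7 = 7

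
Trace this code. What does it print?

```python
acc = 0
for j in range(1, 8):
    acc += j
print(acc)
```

28

j=1: acc = 0+1 = 1
j=2: acc = 1+2 = 3
j=3: acc = 3+3 = 6
j=4: acc = 6+4 = 10
j=5: acc = 10+5 = 15
j=6: acc = 15+6 = 21
j=7: acc = 21+7 = 28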